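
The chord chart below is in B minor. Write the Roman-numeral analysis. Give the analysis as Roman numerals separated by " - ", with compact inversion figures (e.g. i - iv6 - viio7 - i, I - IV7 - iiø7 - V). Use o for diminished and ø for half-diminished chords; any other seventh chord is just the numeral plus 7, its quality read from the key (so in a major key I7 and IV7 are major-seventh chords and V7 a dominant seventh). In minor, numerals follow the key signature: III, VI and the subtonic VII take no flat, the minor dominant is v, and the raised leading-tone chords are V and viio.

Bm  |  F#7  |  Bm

i - V7 - i

Bm: root B is the tonic; minor triad there is i.
F#7 has root F#, degree 5 in B minor, so V7.
Bm: minor triad on B = scale degree 1 → i.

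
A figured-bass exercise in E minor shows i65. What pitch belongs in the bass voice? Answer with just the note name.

G

i in E minor has root E; the chord is E-G-B-D.
The figure 65 means first inversion — the third is in the bass.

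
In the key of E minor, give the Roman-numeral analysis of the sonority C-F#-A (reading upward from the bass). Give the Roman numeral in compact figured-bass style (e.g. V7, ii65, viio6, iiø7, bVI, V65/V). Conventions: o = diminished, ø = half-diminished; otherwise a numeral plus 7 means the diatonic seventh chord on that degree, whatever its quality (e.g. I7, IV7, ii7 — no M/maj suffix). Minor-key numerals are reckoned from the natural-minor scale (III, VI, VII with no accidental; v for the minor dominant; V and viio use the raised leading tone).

The pitches F#-A-C form a diminished triad rooted on F#.
F# is scale degree 2 in E minor, and a diminished triad on that degree is written iio.
With C in the bass the chord is in second inversion, so the figured bass is 64.

iio64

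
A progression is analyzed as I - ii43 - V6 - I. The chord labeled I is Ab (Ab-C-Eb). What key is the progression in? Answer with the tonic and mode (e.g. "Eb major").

Ab major

The chord Ab is a major triad rooted on Ab; its label is I.
If Ab is scale degree 1 and the mode makes that degree carry a major triad, the tonic is Ab and the mode is major.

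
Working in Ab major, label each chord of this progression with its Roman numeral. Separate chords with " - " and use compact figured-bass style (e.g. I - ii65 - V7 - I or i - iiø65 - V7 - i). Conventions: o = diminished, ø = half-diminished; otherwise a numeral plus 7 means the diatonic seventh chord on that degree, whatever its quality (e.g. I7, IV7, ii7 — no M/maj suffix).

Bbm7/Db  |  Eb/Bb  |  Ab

ii65 - V64 - I

Bbm7/Db: root Bb is the supertonic; minor seventh chord there is ii65.
Eb/Bb: root Eb is the dominant; major triad there is V64.
Ab: root Ab is the tonic; major triad there is I.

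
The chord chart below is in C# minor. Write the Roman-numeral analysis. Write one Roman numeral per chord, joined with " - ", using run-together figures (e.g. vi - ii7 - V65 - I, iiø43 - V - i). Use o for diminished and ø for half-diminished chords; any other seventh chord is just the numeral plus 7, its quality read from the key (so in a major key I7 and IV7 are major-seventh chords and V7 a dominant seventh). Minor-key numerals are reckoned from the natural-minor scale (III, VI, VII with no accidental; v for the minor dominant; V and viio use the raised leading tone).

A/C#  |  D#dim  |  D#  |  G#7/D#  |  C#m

VI6 - iio - V/V - V43 - i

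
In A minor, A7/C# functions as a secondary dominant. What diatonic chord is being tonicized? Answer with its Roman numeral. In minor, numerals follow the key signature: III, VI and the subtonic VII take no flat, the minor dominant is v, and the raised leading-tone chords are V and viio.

iv

The chord is a dominant seventh chord on A.
A dominant resolves down a perfect fifth: A → D. In A minor, D is scale degree 4, i.e. iv.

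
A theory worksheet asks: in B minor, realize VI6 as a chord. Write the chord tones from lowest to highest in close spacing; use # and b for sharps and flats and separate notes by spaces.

B D G

In B minor, scale degree 6 is G, and the diatonic chord built there is a major triad.
Stacking thirds from G gives G-B-D.
With the 6 figure the chord is in first inversion; from the bass B upward in close position it reads B-D-G.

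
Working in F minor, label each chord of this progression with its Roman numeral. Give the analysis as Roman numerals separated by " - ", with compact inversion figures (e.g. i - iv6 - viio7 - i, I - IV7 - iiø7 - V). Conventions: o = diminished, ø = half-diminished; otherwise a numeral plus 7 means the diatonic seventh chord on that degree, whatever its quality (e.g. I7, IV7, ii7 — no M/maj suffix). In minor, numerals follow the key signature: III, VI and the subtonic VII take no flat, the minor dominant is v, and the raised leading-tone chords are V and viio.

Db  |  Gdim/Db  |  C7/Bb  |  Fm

Db: major triad on Db = scale degree 6 → VI.
Gdim/Db has root G, degree 2 in F minor, so iio64.
C7/Bb: root C is the dominant; dominant seventh chord there is V42.
Fm has root F, degree 1 in F minor, so i.

VI - iio64 - V42 - i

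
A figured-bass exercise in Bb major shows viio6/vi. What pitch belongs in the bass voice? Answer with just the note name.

A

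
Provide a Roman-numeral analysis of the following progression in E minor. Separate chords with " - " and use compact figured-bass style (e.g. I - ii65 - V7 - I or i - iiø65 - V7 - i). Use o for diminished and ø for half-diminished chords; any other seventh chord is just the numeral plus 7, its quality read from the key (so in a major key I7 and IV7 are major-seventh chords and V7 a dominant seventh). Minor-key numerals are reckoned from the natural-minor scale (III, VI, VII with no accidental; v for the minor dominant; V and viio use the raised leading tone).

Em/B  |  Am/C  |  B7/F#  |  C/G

Em/B: root E is the tonic; minor triad there is i64.
Am/C has root A, degree 4 in E minor, so iv6.
B7/F#: root B is the dominant; dominant seventh chord there is V43.
C/G: major triad on C = scale degree 6 → VI64.

i64 - iv6 - V43 - VI64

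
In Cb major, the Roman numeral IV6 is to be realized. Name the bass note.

Ab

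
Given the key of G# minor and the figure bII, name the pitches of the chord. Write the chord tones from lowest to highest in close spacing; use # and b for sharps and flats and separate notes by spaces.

A C# E

Scale degree 2 in G# minor is A#; lowering it a half step gives A. bII is the Neapolitan chord — a major triad on the lowered second degree.
So the chord is A-C#-E.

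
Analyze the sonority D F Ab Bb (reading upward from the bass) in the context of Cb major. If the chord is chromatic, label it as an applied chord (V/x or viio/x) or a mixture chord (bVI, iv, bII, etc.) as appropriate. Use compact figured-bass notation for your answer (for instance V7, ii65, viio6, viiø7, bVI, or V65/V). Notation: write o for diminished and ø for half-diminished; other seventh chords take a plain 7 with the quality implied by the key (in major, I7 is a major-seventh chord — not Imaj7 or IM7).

V65/iii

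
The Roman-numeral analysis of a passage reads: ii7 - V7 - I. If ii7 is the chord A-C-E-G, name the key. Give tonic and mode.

G major

ii7 is given as A-C-E-G — a minor seventh chord with root A.
If A is scale degree 2 and the mode makes that degree carry a minor seventh chord, the tonic is G and the mode is major.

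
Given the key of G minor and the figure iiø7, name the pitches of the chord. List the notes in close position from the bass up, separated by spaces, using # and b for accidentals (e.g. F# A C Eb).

A C Eb G

The numeral's case and figure indicate a half-diminished seventh chord. In G minor its root, scale degree 2, is A.
Stacking thirds from A gives A-C-Eb-G.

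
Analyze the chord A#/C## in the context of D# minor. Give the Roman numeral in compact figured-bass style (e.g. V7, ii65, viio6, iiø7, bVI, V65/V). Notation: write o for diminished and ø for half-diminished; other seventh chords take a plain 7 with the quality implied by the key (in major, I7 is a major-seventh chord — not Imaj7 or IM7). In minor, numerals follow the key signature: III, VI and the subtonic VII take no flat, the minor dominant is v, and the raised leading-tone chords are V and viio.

V6

The pitches A#-C##-E# form a major triad rooted on A#.
A# is scale degree 5 in D# minor, and a major triad on that degree is written V.
With C## in the bass the chord is in first inversion, so the figured bass is 6.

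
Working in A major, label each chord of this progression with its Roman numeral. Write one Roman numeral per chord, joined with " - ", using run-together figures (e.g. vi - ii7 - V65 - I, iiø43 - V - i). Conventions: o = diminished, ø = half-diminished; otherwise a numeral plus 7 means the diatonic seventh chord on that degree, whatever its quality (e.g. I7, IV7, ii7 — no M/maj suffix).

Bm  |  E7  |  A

ii - V7 - I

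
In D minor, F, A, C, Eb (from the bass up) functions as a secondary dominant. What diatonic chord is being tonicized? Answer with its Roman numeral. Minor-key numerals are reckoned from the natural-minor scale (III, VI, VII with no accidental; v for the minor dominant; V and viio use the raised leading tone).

VI

The chord is a dominant seventh chord on F.
A dominant resolves down a perfect fifth: F → Bb. In D minor, Bb is scale degree 6, i.e. VI.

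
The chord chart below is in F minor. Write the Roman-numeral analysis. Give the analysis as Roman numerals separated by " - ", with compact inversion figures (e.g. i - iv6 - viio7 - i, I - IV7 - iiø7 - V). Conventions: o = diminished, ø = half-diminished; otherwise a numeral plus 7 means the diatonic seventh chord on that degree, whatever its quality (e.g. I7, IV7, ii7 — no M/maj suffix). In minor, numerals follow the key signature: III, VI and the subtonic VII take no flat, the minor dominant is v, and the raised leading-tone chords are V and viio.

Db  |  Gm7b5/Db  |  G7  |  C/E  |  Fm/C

Db: root Db is the submediant; major triad there is VI.
Gm7b5/Db: half-diminished seventh chord on G = scale degree 2 → iiø43.
G7 is the secondary dominant of V (dominant seventh chord on G): V7/V.
C/E: root C is the dominant; major triad there is V6.
Fm/C has root F, degree 1 in F minor, so i64.

VI - iiø43 - V7/V - V6 - i64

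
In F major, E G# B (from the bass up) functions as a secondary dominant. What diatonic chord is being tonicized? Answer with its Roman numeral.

The chord is a major triad on E.
A dominant resolves down a perfect fifth: E → A. In F major, A is scale degree 3, i.e. iii.

iii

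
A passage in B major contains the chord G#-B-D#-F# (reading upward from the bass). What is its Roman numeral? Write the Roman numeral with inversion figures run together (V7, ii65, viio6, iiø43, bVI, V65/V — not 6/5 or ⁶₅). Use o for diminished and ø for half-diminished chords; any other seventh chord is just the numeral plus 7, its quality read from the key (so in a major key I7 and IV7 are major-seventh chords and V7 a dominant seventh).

vi7

The pitches G#-B-D#-F# form a minor seventh chord rooted on G#.
G# is scale degree 6 in B major, and a minor seventh chord on that degree is written vi7.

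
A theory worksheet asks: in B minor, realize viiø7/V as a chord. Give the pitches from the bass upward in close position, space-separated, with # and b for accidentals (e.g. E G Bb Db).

E# G# B D#

The slash marks an applied leading-tone chord: viio of V. In B minor, V is F#, so the leading tone to it is E#, a half step below.
Building a half-diminished seventh chord on E# gives E#-G#-B-D#.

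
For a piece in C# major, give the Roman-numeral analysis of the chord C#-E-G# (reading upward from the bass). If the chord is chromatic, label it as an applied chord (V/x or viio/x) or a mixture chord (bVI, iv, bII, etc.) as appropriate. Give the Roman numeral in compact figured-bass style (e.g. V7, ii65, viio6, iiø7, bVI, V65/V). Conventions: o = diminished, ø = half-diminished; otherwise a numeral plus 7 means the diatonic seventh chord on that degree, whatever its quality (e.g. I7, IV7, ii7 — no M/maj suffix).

i

The pitches C#-E-G# form a minor triad rooted on C#.
C# is the first degree of C# major. This is the minor tonic, borrowed from the parallel minor.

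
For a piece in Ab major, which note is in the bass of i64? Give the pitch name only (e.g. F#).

i in Ab major has root Ab; the chord is Ab-Cb-Eb.
The figure 64 means second inversion — the fifth is in the bass.

Eb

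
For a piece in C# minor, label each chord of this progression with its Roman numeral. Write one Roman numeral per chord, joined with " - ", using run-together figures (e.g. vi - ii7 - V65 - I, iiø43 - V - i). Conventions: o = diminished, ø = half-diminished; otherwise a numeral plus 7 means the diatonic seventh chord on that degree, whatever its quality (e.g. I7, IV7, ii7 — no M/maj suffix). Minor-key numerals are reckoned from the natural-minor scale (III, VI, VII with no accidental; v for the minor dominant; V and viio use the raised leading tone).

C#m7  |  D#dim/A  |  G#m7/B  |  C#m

C#m7: root C# is the tonic; minor seventh chord there is i7.
D#dim/A has root D#, degree 2 in C# minor, so iio64.
G#m7/B: root G# is the dominant; minor seventh chord there is v65.
C#m: root C# is the tonic; minor triad there is i.

i7 - iio64 - v65 - i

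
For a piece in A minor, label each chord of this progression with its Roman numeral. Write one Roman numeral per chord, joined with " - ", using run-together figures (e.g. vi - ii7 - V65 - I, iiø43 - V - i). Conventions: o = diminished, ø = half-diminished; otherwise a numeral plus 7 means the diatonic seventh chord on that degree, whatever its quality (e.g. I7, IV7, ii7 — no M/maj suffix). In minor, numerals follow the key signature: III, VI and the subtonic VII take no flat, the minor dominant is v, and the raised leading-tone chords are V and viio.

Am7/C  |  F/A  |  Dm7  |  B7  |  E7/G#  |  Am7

Am7/C: root A is the tonic; minor seventh chord there is i65.
F/A: major triad on F = scale degree 6 → VI6.
Dm7: root D is the subdominant; minor seventh chord there is iv7.
B7: chromatic; B is V of V, so V7/V.
E7/G#: root E is the dominant; dominant seventh chord there is V65.
Am7 has root A, degree 1 in A minor, so i7.

i65 - VI6 - iv7 - V7/V - V65 - i7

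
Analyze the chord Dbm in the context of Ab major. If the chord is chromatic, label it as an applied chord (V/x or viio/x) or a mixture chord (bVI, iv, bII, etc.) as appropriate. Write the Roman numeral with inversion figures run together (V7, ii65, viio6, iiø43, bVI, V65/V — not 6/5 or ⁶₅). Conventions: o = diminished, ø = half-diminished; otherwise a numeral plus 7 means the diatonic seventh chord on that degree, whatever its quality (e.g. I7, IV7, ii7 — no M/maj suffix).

Stacked in thirds the chord is Db-Fb-Ab: a minor triad on Db.
Db is the fourth degree of Ab major. This is the minor subdominant, borrowed from the parallel minor.

iv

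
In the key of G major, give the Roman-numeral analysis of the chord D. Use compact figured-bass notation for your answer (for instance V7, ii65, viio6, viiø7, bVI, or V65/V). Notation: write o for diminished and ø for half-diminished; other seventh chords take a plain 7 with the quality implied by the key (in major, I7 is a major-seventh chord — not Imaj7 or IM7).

V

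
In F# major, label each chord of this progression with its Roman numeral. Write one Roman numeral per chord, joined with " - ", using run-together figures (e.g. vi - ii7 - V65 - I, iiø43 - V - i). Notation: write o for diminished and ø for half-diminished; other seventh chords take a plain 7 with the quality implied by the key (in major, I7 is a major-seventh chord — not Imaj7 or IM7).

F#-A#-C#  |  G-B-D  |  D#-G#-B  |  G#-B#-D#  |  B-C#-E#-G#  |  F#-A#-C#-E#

F#-A#-C#: root F# is the tonic; major triad there is I.
G-B-D is non-diatonic — a major triad on the lowered supertonic (G): the Neapolitan chord, bII.
D#-G#-B has root G#, degree 2 in F# major, so ii64.
G#-B#-D# is the secondary dominant of V (major triad on G#): V/V.
B-C#-E#-G#: root C# is the dominant; dominant seventh chord there is V42.
F#-A#-C#-E#: root F# is the tonic; major seventh chord there is I7.

I - bII - ii64 - V/V - V42 - I7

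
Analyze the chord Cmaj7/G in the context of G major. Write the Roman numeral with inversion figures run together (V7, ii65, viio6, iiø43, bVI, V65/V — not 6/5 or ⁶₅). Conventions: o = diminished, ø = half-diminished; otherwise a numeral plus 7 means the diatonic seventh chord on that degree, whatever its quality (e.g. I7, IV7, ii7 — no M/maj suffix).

IV43

The pitches C-E-G-B form a major seventh chord rooted on C.
C is scale degree 4 in G major, and a major seventh chord on that degree is written IV7.
With G in the bass the chord is in second inversion, so the figured bass is 43.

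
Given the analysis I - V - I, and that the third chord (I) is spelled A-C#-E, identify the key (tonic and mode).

The chord A is a major triad rooted on A; its label is I.
If A is scale degree 1 and the mode makes that degree carry a major triad, the tonic is A and the mode is major.

A major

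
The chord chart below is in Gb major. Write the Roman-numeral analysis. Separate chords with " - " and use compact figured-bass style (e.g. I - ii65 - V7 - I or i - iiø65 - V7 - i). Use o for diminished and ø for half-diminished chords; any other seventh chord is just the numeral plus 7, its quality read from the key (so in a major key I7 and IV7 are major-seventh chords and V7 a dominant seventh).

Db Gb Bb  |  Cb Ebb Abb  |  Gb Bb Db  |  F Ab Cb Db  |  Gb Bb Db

Db-Gb-Bb has root Gb, degree 1 in Gb major, so I64.
Cb-Ebb-Abb: major triad on Abb — chromatic; Abb is the lowered second degree, so this is the Neapolitan sixth, bII6 (third, Cb, in the bass — hence the 6).
Gb-Bb-Db: root Gb is the tonic; major triad there is I.
F-Ab-Cb-Db: root Db is the dominant; dominant seventh chord there is V65.
Gb-Bb-Db has root Gb, degree 1 in Gb major, so I.

I64 - bII6 - I - V65 - I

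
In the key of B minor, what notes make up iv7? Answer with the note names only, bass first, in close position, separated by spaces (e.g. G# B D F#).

The numeral's case and figure indicate a minor seventh chord. In B minor its root, scale degree 4, is E.
That chord is spelled E-G-B-D.

E G B D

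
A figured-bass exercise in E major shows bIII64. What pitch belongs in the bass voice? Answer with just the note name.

D

bIII in E major has root G; the chord is G-B-D.
The figure 64 means second inversion — the fifth is in the bass.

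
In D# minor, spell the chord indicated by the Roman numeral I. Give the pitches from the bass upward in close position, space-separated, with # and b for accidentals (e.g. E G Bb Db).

Scale degree 1 in D# minor is D#; here the chord built on it is altered to a major triad. I is the major tonic (Picardy third), borrowed from the parallel major.
So the chord is D#-F##-A#, a major triad.

D# F## A#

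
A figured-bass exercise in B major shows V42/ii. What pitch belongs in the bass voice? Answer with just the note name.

F#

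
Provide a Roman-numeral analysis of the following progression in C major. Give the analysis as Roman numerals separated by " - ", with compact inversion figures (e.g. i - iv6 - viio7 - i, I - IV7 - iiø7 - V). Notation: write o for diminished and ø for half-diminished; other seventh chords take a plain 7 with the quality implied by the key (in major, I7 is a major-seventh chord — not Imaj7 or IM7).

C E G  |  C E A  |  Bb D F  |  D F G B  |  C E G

C-E-G: major triad on C = scale degree 1 → I.
C-E-A: minor triad on A = scale degree 6 → vi6.
Bb-D-F: major triad on Bb — chromatic; bVII (borrowed from the parallel minor).
D-F-G-B: dominant seventh chord on G = scale degree 5 → V43.
C-E-G: major triad on C = scale degree 1 → I.

I - vi6 - bVII - V43 - I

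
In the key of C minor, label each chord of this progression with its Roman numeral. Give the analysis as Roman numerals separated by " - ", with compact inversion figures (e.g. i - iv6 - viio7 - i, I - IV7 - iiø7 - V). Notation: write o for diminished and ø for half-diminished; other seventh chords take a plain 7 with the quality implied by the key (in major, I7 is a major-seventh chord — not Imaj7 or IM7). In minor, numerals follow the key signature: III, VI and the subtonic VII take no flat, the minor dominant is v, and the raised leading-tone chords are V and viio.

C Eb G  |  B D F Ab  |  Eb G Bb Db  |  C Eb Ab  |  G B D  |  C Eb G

i - viio7 - V7/VI - VI6 - V - i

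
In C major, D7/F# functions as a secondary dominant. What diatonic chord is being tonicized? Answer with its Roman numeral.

The chord is a dominant seventh chord on D.
A dominant resolves down a perfect fifth: D → G. In C major, G is scale degree 5, i.e. V.

V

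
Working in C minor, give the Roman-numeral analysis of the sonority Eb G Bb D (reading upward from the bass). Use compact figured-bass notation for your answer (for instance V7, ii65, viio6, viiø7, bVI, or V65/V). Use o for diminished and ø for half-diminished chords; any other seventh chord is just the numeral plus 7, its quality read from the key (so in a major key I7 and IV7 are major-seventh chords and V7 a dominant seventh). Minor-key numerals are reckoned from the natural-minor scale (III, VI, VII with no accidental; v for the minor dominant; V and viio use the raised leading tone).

The pitches Eb-G-Bb-D form a major seventh chord rooted on Eb.
Eb is scale degree 3 in C minor, and a major seventh chord on that degree is written III7.

III7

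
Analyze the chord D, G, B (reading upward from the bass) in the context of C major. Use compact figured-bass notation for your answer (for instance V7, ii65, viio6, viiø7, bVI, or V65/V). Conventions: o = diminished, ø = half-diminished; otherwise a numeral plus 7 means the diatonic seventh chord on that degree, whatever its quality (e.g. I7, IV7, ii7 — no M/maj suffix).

V64

The pitches G-B-D form a major triad rooted on G.
In C major, G is the dominant; the diatonic major triad there is V.
With D in the bass the chord is in second inversion, so the figured bass is 64.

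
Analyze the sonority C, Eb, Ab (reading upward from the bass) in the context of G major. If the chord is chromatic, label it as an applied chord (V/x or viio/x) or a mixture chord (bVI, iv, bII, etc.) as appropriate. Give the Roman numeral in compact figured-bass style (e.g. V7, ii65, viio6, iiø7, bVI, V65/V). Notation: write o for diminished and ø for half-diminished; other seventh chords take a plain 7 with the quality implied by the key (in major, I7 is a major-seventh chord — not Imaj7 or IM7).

The pitches Ab-C-Eb form a major triad rooted on Ab.
Ab is the lowered second degree of G major (diatonic 2 would be A). This is the Neapolitan sixth — a major triad on the lowered second degree, here in its customary first inversion.
With C in the bass the chord is in first inversion, so the figured bass is 6.

bII6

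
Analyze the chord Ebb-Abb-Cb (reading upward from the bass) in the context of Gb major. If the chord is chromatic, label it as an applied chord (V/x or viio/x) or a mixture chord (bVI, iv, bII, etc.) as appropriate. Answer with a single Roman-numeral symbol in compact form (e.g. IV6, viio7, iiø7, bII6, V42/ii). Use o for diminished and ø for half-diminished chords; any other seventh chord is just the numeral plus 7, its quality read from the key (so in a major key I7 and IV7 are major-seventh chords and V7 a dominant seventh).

The pitches Abb-Cb-Ebb form a major triad rooted on Abb.
Abb is the lowered second degree of Gb major (diatonic 2 would be Ab). This is the Neapolitan chord — a major triad on the lowered second degree.
With Ebb in the bass the chord is in second inversion, so the figured bass is 64.

bII64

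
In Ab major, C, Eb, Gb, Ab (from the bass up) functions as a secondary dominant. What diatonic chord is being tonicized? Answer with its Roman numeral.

IV

The chord is a dominant seventh chord on Ab.
A dominant resolves down a perfect fifth: Ab → Db. In Ab major, Db is scale degree 4, i.e. IV.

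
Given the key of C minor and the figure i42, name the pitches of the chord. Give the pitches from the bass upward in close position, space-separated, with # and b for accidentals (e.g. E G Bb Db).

The numeral's case and figure indicate a minor seventh chord. In C minor its root, the first degree, is C.
That chord is spelled C-Eb-G-Bb.
The figured bass 42 indicates third inversion, placing the seventh (Bb) in the bass: Bb-C-Eb-G.

Bb C Eb G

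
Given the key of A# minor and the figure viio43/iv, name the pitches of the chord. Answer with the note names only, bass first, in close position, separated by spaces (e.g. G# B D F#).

G# B C## E#

viio43/iv is a secondary leading-tone chord. The target iv is D# in A# minor; the applied chord is rooted a semitone below, on C##.
Building a fully diminished seventh chord on C## gives C##-E#-G#-B.
The figured bass 43 indicates second inversion, placing the fifth (G#) in the bass: G#-B-C##-E#.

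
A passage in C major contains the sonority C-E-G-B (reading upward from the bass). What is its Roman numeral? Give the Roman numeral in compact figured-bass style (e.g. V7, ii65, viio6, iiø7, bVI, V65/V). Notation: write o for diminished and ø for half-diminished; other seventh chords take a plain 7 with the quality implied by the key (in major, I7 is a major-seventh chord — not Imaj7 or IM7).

I7

Stacked in thirds the chord is C-E-G-B: a major seventh chord on C.
C is scale degree 1 in C major, and a major seventh chord on that degree is written I7.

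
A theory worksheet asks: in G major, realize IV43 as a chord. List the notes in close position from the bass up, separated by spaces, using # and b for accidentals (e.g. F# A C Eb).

G B C E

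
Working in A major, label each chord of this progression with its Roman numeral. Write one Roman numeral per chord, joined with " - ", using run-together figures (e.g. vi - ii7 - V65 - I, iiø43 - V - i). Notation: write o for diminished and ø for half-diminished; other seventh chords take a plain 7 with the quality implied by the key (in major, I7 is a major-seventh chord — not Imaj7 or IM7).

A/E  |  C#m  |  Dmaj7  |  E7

A/E: major triad on A = scale degree 1 → I64.
C#m: root C# is the mediant; minor triad there is iii.
Dmaj7: major seventh chord on D = scale degree 4 → IV7.
E7 has root E, degree 5 in A major, so V7.

I64 - iii - IV7 - V7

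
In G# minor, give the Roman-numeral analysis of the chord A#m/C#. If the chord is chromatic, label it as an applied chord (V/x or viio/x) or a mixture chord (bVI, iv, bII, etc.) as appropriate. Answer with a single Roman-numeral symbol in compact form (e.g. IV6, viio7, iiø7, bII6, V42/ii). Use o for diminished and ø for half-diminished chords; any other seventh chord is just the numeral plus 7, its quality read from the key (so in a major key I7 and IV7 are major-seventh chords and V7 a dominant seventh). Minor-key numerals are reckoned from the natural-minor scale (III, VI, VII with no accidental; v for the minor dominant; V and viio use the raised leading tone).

ii6

The pitches A#-C#-E# form a minor triad rooted on A#.
A# is the second degree of G# minor. This is the minor supertonic, borrowed from the parallel major (the Dorian ii).
With C# in the bass the chord is in first inversion, so the figured bass is 6.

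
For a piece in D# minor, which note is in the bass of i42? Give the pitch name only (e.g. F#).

C#

i in D# minor has root D#; the chord is D#-F#-A#-C#.
The figure 42 means third inversion — the seventh is in the bass.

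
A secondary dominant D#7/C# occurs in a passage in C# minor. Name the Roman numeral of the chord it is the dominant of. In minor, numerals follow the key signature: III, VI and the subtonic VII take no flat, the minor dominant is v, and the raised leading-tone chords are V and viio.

The chord is a dominant seventh chord on D#.
A dominant resolves down a perfect fifth: D# → G#. In C# minor, G# is scale degree 5, i.e. V.

V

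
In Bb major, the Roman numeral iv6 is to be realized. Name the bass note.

Gb

iv in Bb major has root Eb; the chord is Eb-Gb-Bb.
The figure 6 means first inversion — the third is in the bass.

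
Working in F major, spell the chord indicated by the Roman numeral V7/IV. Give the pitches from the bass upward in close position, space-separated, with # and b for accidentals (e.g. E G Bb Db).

The slash means an applied dominant: we want the dominant of IV. In F major, IV is Bb major, and its dominant is built on F.
Building a dominant seventh chord on F gives F-A-C-Eb.

F A C Eb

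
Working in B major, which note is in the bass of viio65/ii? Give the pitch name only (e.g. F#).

The applied chord viio65/ii is rooted on B#: B#-D#-F#-A.
The figure 65 means first inversion — the third is in the bass.

D#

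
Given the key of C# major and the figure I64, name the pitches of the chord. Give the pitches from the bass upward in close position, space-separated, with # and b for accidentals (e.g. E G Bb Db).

The numeral's case and figure indicate a major triad. In C# major its root, the tonic, is C#.
That chord is spelled C#-E#-G#.
With the 64 figure the chord is in second inversion; from the bass G# upward in close position it reads G#-C#-E#.

G# C# E#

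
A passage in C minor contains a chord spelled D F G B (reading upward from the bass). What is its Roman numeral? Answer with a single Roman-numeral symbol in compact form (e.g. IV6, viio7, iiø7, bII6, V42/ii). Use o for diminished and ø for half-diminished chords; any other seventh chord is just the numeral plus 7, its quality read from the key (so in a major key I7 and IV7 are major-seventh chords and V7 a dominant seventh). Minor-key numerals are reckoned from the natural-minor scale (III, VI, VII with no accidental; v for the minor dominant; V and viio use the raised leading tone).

V43

Stacked in thirds the chord is G-B-D-F: a dominant seventh chord on G.
In C minor, G is the dominant; the diatonic dominant seventh chord there is V7.
With D in the bass the chord is in second inversion, so the figured bass is 43.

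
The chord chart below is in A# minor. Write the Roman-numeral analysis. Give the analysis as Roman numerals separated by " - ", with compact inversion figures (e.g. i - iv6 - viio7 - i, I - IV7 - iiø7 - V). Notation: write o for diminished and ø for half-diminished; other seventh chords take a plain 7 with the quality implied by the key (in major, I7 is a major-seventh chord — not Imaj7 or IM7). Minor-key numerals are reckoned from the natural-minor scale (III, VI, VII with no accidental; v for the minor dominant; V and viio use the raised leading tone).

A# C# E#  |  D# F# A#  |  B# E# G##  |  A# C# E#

i - iv - V64 - i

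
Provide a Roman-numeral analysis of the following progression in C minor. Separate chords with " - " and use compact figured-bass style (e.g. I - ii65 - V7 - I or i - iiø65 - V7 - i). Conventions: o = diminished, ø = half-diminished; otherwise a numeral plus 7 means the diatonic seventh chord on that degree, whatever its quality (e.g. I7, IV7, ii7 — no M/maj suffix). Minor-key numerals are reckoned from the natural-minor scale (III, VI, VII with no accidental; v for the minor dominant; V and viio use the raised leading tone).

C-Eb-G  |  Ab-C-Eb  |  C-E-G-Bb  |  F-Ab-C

C-Eb-G: root C is the tonic; minor triad there is i.
Ab-C-Eb has root Ab, degree 6 in C minor, so VI.
C-E-G-Bb: chromatic; C is V of iv, so V7/iv.
F-Ab-C: root F is the subdominant; minor triad there is iv.

i - VI - V7/iv - iv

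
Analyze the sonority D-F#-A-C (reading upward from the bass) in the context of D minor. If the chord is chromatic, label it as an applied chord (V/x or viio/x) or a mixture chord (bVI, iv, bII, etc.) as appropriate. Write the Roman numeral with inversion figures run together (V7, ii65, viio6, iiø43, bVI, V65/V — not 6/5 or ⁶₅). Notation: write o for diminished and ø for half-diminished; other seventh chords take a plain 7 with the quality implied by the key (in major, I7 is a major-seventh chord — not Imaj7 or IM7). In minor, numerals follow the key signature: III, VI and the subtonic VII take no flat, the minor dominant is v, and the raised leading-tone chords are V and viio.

V7/iv

Stacked in thirds the chord is D-F#-A-C: a dominant seventh chord on D.
D is not a diatonic chord root with this quality in D minor, but it lies a perfect fifth above G (iv), so the chord functions as an applied dominant of iv.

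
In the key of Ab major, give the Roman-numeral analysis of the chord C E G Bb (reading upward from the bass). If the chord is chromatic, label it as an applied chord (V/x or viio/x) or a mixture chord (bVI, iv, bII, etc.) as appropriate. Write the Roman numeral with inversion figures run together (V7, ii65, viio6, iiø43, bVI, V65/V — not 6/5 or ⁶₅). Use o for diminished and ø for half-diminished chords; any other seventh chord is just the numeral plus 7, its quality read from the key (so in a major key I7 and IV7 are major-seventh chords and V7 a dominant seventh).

The pitches C-E-G-Bb form a dominant seventh chord rooted on C.
C is not a diatonic chord root with this quality in Ab major, but it lies a perfect fifth above F (vi), so the chord functions as an applied dominant of vi.

V7/vi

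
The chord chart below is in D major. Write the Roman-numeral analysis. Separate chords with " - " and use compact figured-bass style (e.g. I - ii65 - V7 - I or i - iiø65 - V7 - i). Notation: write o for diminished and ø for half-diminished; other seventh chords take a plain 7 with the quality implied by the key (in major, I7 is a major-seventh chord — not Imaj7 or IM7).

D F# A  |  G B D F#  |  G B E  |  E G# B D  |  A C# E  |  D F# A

I - IV7 - ii6 - V7/V - V - I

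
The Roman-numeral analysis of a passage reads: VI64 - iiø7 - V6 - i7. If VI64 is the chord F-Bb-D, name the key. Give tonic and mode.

D minor

The chord Bb/F is a major triad rooted on Bb; its label is VI64.
VI64 on Bb implies Bb is the submediant; that puts the tonic at D, and the uppercase numeral fits minor mode.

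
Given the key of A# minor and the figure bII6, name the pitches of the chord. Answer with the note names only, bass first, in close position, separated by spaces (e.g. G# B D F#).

Scale degree 2 in A# minor is B#; lowering it a half step gives B. bII6 is the Neapolitan sixth — a major triad on the lowered second degree, here in its customary first inversion.
So the chord is B-D#-F#.
The figured bass 6 indicates first inversion, placing the third (D#) in the bass: D#-F#-B.

D# F# B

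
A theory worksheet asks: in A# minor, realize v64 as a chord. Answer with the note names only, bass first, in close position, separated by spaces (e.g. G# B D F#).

The numeral's case and figure indicate a minor triad. In A# minor its root, the dominant, is E#.
That chord is spelled E#-G#-B#.
The figured bass 64 indicates second inversion, placing the fifth (B#) in the bass: B#-E#-G#.

B# E# G#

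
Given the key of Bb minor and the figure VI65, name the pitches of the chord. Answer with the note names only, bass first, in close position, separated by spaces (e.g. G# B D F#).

The numeral's case and figure indicate a major seventh chord. In Bb minor its root, the sixth degree, is Gb.
That chord is spelled Gb-Bb-Db-F.
With the 65 figure the chord is in first inversion; from the bass Bb upward in close position it reads Bb-Db-F-Gb.

Bb Db F Gb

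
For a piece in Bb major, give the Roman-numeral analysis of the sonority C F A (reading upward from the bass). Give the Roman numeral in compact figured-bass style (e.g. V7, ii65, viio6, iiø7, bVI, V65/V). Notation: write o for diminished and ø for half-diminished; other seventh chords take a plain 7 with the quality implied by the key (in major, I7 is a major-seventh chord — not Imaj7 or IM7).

Stacked in thirds the chord is F-A-C: a major triad on F.
In Bb major, F is the dominant; the diatonic major triad there is V.
With C in the bass the chord is in second inversion, so the figured bass is 64.

V64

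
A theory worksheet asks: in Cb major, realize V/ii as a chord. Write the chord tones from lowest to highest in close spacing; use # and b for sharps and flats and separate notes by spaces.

V/ii is a secondary dominant — the dominant triad of ii. ii in Cb major is Db, so the applied chord's root is Ab, a perfect fifth above.
Building a major triad on Ab gives Ab-C-Eb.

Ab C Eb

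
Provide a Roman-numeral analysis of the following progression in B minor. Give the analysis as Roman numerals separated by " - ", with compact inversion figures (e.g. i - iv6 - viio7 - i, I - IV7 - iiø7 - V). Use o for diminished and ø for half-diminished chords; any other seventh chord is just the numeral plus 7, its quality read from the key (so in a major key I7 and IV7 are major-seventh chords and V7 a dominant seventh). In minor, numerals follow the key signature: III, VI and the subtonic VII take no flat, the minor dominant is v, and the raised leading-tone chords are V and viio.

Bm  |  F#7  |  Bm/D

Bm: root B is the tonic; minor triad there is i.
F#7 has root F#, degree 5 in B minor, so V7.
Bm/D: root B is the tonic; minor triad there is i6.

i - V7 - i6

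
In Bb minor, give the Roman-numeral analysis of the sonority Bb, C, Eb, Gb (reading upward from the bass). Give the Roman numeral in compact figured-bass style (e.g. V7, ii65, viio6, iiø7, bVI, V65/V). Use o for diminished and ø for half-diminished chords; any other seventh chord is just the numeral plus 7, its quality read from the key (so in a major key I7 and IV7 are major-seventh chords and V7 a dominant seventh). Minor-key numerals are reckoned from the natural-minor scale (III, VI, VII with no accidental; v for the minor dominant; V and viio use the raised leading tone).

Stacked in thirds the chord is C-Eb-Gb-Bb: a half-diminished seventh chord on C.
C is scale degree 2 in Bb minor, and a half-diminished seventh chord on that degree is written iiø7.
With Bb in the bass the chord is in third inversion, so the figured bass is 42.

iiø42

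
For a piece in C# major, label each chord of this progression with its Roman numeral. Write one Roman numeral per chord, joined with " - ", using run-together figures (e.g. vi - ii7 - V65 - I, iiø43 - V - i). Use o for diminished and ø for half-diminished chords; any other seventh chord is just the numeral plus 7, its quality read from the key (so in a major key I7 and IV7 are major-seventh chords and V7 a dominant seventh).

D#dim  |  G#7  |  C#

iio - V7 - I

D#dim: diminished triad on D# — chromatic; iio (borrowed from the parallel minor).
G#7: dominant seventh chord on G# = scale degree 5 → V7.
C#: root C# is the tonic; major triad there is I.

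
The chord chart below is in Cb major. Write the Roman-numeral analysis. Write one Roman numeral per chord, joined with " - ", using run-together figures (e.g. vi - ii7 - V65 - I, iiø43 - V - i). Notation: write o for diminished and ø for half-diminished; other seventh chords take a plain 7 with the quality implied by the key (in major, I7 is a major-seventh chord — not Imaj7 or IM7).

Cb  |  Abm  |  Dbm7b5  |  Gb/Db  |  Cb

I - vi - iiø7 - V64 - I

Cb: major triad on Cb = scale degree 1 → I.
Abm: root Ab is the submediant; minor triad there is vi.
Dbm7b5: Db with this quality isn't in the key; it's iiø7, borrowed from the parallel minor.
Gb/Db: major triad on Gb = scale degree 5 → V64.
Cb: major triad on Cb = scale degree 1 → I.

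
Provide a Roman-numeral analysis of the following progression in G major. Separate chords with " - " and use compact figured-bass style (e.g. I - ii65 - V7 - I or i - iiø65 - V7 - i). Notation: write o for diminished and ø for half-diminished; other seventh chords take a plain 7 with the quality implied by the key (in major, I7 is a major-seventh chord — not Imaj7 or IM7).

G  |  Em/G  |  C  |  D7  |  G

G: root G is the tonic; major triad there is I.
Em/G has root E, degree 6 in G major, so vi6.
C has root C, degree 4 in G major, so IV.
D7 has root D, degree 5 in G major, so V7.
G: major triad on G = scale degree 1 → I.

I - vi6 - IV - V7 - I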